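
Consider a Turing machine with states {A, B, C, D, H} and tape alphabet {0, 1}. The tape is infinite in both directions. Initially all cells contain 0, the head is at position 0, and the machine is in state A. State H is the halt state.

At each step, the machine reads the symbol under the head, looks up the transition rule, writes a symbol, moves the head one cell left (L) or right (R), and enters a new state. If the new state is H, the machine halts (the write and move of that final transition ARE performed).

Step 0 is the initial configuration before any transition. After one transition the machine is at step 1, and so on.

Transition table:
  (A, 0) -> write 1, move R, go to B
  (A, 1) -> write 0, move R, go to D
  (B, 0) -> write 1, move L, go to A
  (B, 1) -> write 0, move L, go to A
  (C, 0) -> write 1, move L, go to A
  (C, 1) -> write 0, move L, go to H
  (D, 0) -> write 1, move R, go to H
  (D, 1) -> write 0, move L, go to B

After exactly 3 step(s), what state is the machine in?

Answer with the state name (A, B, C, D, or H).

Step 1: in state A at pos 0, read 0 -> (A,0)->write 1,move R,goto B. Now: state=B, head=1, tape[-1..2]=0100 (head:   ^)
Step 2: in state B at pos 1, read 0 -> (B,0)->write 1,move L,goto A. Now: state=A, head=0, tape[-1..2]=0110 (head:  ^)
Step 3: in state A at pos 0, read 1 -> (A,1)->write 0,move R,goto D. Now: state=D, head=1, tape[-1..2]=0010 (head:   ^)

Answer: D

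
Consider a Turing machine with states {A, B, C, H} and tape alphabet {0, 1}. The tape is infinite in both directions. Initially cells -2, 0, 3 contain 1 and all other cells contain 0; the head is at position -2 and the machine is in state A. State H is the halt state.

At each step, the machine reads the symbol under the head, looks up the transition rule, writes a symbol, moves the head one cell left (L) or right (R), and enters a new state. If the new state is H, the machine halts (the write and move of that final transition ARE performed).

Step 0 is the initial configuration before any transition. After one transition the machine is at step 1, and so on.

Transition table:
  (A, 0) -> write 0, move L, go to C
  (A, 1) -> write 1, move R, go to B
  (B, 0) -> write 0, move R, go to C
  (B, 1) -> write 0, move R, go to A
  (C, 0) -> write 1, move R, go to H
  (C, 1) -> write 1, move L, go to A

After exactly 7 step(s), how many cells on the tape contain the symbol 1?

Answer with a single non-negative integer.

Answer: 4

Derivation:
Step 1: in state A at pos -2, read 1 -> (A,1)->write 1,move R,goto B. Now: state=B, head=-1, tape[-3..4]=01010010 (head:   ^)
Step 2: in state B at pos -1, read 0 -> (B,0)->write 0,move R,goto C. Now: state=C, head=0, tape[-3..4]=01010010 (head:    ^)
Step 3: in state C at pos 0, read 1 -> (C,1)->write 1,move L,goto A. Now: state=A, head=-1, tape[-3..4]=01010010 (head:   ^)
Step 4: in state A at pos -1, read 0 -> (A,0)->write 0,move L,goto C. Now: state=C, head=-2, tape[-3..4]=01010010 (head:  ^)
Step 5: in state C at pos -2, read 1 -> (C,1)->write 1,move L,goto A. Now: state=A, head=-3, tape[-4..4]=001010010 (head:  ^)
Step 6: in state A at pos -3, read 0 -> (A,0)->write 0,move L,goto C. Now: state=C, head=-4, tape[-5..4]=0001010010 (head:  ^)
Step 7: in state C at pos -4, read 0 -> (C,0)->write 1,move R,goto H. Now: state=H, head=-3, tape[-5..4]=0101010010 (head:   ^)
Cells containing 1 after step 7: {-4, -2, 0, 3} -> 4 cell(s)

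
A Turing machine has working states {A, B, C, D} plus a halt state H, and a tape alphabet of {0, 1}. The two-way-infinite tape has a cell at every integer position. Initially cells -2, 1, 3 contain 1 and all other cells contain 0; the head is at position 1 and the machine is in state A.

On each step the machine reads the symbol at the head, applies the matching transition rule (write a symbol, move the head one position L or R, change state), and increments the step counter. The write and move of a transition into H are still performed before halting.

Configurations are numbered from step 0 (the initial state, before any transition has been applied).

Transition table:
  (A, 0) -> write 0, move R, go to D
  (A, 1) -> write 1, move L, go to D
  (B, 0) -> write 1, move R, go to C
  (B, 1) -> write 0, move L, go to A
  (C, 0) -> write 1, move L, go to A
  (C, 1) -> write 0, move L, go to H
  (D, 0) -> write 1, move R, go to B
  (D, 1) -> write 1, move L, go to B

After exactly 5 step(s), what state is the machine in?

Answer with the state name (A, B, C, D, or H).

Answer: B

Derivation:
Step 1: in state A at pos 1, read 1 -> (A,1)->write 1,move L,goto D. Now: state=D, head=0, tape[-3..4]=01001010 (head:    ^)
Step 2: in state D at pos 0, read 0 -> (D,0)->write 1,move R,goto B. Now: state=B, head=1, tape[-3..4]=01011010 (head:     ^)
Step 3: in state B at pos 1, read 1 -> (B,1)->write 0,move L,goto A. Now: state=A, head=0, tape[-3..4]=01010010 (head:    ^)
Step 4: in state A at pos 0, read 1 -> (A,1)->write 1,move L,goto D. Now: state=D, head=-1, tape[-3..4]=01010010 (head:   ^)
Step 5: in state D at pos -1, read 0 -> (D,0)->write 1,move R,goto B. Now: state=B, head=0, tape[-3..4]=01110010 (head:    ^)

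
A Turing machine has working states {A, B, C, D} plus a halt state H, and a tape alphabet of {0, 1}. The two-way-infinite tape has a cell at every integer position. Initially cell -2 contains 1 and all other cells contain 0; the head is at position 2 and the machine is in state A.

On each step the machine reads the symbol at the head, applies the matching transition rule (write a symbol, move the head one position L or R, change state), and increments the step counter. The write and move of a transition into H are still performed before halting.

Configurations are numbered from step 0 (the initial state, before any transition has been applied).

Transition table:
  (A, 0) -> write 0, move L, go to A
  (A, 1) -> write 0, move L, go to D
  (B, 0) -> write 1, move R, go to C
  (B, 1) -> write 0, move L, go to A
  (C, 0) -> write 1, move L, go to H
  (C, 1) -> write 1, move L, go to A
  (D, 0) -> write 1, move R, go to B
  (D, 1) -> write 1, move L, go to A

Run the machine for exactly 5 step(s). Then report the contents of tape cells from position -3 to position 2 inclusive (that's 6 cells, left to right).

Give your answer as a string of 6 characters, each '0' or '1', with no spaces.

Step 1: in state A at pos 2, read 0 -> (A,0)->write 0,move L,goto A. Now: state=A, head=1, tape[-3..3]=0100000 (head:     ^)
Step 2: in state A at pos 1, read 0 -> (A,0)->write 0,move L,goto A. Now: state=A, head=0, tape[-3..3]=0100000 (head:    ^)
Step 3: in state A at pos 0, read 0 -> (A,0)->write 0,move L,goto A. Now: state=A, head=-1, tape[-3..3]=0100000 (head:   ^)
Step 4: in state A at pos -1, read 0 -> (A,0)->write 0,move L,goto A. Now: state=A, head=-2, tape[-3..3]=0100000 (head:  ^)
Step 5: in state A at pos -2, read 1 -> (A,1)->write 0,move L,goto D. Now: state=D, head=-3, tape[-4..3]=00000000 (head:  ^)

Answer: 000000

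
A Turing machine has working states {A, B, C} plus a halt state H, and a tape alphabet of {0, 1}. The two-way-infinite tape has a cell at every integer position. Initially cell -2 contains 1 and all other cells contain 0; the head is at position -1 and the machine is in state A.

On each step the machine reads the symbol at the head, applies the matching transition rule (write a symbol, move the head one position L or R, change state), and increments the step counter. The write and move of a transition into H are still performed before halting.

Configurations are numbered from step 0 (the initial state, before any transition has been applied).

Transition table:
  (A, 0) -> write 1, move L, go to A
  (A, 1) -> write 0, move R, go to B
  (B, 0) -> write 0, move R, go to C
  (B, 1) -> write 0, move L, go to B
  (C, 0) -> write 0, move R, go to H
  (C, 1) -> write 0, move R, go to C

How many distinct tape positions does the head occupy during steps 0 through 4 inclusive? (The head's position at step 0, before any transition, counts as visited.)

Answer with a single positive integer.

Answer: 2

Derivation:
Step 1: in state A at pos -1, read 0 -> (A,0)->write 1,move L,goto A. Now: state=A, head=-2, tape[-3..0]=0110 (head:  ^)
Step 2: in state A at pos -2, read 1 -> (A,1)->write 0,move R,goto B. Now: state=B, head=-1, tape[-3..0]=0010 (head:   ^)
Step 3: in state B at pos -1, read 1 -> (B,1)->write 0,move L,goto B. Now: state=B, head=-2, tape[-3..0]=0000 (head:  ^)
Step 4: in state B at pos -2, read 0 -> (B,0)->write 0,move R,goto C. Now: state=C, head=-1, tape[-3..0]=0000 (head:   ^)
Head positions at steps 0..4: starting at -1, distinct positions visited = {-2, -1} -> 2 position(s)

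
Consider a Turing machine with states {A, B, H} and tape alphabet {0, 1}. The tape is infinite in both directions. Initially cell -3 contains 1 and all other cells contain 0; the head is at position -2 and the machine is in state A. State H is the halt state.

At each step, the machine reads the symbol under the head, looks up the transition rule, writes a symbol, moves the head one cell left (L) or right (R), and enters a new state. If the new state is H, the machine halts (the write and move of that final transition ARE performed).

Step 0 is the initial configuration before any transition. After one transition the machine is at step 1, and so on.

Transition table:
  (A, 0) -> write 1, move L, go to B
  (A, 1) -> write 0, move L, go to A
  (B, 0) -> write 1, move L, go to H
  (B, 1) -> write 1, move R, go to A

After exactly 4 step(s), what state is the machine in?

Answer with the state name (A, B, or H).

Answer: A

Derivation:
Step 1: in state A at pos -2, read 0 -> (A,0)->write 1,move L,goto B. Now: state=B, head=-3, tape[-4..-1]=0110 (head:  ^)
Step 2: in state B at pos -3, read 1 -> (B,1)->write 1,move R,goto A. Now: state=A, head=-2, tape[-4..-1]=0110 (head:   ^)
Step 3: in state A at pos -2, read 1 -> (A,1)->write 0,move L,goto A. Now: state=A, head=-3, tape[-4..-1]=0100 (head:  ^)
Step 4: in state A at pos -3, read 1 -> (A,1)->write 0,move L,goto A. Now: state=A, head=-4, tape[-5..-1]=00000 (head:  ^)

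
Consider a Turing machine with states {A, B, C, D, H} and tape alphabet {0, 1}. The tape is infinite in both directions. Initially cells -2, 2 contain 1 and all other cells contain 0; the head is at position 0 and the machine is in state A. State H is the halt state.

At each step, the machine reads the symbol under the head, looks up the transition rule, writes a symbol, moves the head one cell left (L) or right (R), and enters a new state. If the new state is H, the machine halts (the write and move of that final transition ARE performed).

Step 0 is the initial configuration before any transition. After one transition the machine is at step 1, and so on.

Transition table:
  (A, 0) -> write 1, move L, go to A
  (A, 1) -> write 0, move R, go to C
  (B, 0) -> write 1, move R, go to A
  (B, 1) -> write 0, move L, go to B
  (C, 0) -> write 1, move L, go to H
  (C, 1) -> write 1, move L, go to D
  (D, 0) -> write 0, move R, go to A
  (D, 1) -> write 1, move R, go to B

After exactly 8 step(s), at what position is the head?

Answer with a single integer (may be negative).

Answer: 0

Derivation:
Step 1: in state A at pos 0, read 0 -> (A,0)->write 1,move L,goto A. Now: state=A, head=-1, tape[-3..3]=0101010 (head:   ^)
Step 2: in state A at pos -1, read 0 -> (A,0)->write 1,move L,goto A. Now: state=A, head=-2, tape[-3..3]=0111010 (head:  ^)
Step 3: in state A at pos -2, read 1 -> (A,1)->write 0,move R,goto C. Now: state=C, head=-1, tape[-3..3]=0011010 (head:   ^)
Step 4: in state C at pos -1, read 1 -> (C,1)->write 1,move L,goto D. Now: state=D, head=-2, tape[-3..3]=0011010 (head:  ^)
Step 5: in state D at pos -2, read 0 -> (D,0)->write 0,move R,goto A. Now: state=A, head=-1, tape[-3..3]=0011010 (head:   ^)
Step 6: in state A at pos -1, read 1 -> (A,1)->write 0,move R,goto C. Now: state=C, head=0, tape[-3..3]=0001010 (head:    ^)
Step 7: in state C at pos 0, read 1 -> (C,1)->write 1,move L,goto D. Now: state=D, head=-1, tape[-3..3]=0001010 (head:   ^)
Step 8: in state D at pos -1, read 0 -> (D,0)->write 0,move R,goto A. Now: state=A, head=0, tape[-3..3]=0001010 (head:    ^)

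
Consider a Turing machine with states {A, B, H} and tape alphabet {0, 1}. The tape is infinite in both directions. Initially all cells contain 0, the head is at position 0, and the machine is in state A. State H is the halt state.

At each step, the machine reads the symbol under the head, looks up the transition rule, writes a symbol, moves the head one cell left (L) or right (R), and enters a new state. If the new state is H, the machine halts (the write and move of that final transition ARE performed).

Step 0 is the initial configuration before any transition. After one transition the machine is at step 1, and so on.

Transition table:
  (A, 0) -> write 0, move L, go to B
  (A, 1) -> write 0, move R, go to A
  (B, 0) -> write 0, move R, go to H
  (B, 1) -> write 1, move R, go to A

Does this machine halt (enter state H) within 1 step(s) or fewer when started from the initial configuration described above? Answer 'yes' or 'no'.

Answer: no

Derivation:
Step 1: in state A at pos 0, read 0 -> (A,0)->write 0,move L,goto B. Now: state=B, head=-1, tape[-2..1]=0000 (head:  ^)
After 1 step(s): state = B (not H) -> not halted within 1 -> no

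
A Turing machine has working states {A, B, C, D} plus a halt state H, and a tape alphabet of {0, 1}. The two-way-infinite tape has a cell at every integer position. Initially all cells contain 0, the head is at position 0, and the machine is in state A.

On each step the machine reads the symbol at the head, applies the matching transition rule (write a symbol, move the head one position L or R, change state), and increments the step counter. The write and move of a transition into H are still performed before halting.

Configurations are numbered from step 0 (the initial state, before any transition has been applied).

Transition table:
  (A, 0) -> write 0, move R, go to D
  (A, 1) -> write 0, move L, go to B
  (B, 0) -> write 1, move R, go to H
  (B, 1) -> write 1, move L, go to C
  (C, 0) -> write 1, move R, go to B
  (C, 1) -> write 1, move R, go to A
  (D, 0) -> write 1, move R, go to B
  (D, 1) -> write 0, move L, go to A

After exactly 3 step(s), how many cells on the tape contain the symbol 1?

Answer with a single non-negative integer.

Step 1: in state A at pos 0, read 0 -> (A,0)->write 0,move R,goto D. Now: state=D, head=1, tape[-1..2]=0000 (head:   ^)
Step 2: in state D at pos 1, read 0 -> (D,0)->write 1,move R,goto B. Now: state=B, head=2, tape[-1..3]=00100 (head:    ^)
Step 3: in state B at pos 2, read 0 -> (B,0)->write 1,move R,goto H. Now: state=H, head=3, tape[-1..4]=001100 (head:     ^)
Cells containing 1 after step 3: {1, 2} -> 2 cell(s)

Answer: 2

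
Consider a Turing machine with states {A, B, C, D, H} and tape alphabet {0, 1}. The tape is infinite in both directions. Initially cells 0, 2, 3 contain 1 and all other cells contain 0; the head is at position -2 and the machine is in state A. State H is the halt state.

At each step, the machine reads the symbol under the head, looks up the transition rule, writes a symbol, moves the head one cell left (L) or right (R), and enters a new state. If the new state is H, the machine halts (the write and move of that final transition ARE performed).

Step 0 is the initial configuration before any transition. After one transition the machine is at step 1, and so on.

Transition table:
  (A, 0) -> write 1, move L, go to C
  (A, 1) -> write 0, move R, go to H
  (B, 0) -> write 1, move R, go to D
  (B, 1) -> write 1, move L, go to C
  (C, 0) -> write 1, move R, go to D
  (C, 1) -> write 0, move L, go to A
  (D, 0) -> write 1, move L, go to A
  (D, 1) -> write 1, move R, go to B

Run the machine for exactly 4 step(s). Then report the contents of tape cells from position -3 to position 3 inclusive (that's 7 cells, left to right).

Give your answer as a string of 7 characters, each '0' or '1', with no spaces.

Step 1: in state A at pos -2, read 0 -> (A,0)->write 1,move L,goto C. Now: state=C, head=-3, tape[-4..4]=001010110 (head:  ^)
Step 2: in state C at pos -3, read 0 -> (C,0)->write 1,move R,goto D. Now: state=D, head=-2, tape[-4..4]=011010110 (head:   ^)
Step 3: in state D at pos -2, read 1 -> (D,1)->write 1,move R,goto B. Now: state=B, head=-1, tape[-4..4]=011010110 (head:    ^)
Step 4: in state B at pos -1, read 0 -> (B,0)->write 1,move R,goto D. Now: state=D, head=0, tape[-4..4]=011110110 (head:     ^)

Answer: 1111011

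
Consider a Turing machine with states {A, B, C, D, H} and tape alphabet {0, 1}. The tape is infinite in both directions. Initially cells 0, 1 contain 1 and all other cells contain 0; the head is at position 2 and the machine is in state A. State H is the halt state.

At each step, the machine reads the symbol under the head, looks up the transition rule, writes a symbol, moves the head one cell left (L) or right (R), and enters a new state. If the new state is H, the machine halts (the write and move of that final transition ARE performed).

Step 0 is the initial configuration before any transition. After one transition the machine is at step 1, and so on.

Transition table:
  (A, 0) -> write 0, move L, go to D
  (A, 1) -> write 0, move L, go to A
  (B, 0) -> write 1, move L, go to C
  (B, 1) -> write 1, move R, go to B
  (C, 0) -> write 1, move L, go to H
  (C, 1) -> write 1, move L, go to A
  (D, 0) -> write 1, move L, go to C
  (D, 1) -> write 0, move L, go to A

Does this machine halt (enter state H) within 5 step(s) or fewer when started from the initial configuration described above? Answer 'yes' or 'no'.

Answer: no

Derivation:
Step 1: in state A at pos 2, read 0 -> (A,0)->write 0,move L,goto D. Now: state=D, head=1, tape[-1..3]=01100 (head:   ^)
Step 2: in state D at pos 1, read 1 -> (D,1)->write 0,move L,goto A. Now: state=A, head=0, tape[-1..3]=01000 (head:  ^)
Step 3: in state A at pos 0, read 1 -> (A,1)->write 0,move L,goto A. Now: state=A, head=-1, tape[-2..3]=000000 (head:  ^)
Step 4: in state A at pos -1, read 0 -> (A,0)->write 0,move L,goto D. Now: state=D, head=-2, tape[-3..3]=0000000 (head:  ^)
Step 5: in state D at pos -2, read 0 -> (D,0)->write 1,move L,goto C. Now: state=C, head=-3, tape[-4..3]=00100000 (head:  ^)
After 5 step(s): state = C (not H) -> not halted within 5 -> no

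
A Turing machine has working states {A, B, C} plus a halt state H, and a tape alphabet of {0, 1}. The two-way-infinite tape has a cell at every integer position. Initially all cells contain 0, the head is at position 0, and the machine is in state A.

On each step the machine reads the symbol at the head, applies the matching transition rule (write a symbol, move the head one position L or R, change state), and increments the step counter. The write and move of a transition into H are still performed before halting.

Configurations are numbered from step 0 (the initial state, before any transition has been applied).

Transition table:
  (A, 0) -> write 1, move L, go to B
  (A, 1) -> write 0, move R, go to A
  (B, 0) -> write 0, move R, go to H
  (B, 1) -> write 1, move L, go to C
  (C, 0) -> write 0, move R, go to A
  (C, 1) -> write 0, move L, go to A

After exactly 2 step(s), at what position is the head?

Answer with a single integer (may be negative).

Answer: 0

Derivation:
Step 1: in state A at pos 0, read 0 -> (A,0)->write 1,move L,goto B. Now: state=B, head=-1, tape[-2..1]=0010 (head:  ^)
Step 2: in state B at pos -1, read 0 -> (B,0)->write 0,move R,goto H. Now: state=H, head=0, tape[-2..1]=0010 (head:   ^)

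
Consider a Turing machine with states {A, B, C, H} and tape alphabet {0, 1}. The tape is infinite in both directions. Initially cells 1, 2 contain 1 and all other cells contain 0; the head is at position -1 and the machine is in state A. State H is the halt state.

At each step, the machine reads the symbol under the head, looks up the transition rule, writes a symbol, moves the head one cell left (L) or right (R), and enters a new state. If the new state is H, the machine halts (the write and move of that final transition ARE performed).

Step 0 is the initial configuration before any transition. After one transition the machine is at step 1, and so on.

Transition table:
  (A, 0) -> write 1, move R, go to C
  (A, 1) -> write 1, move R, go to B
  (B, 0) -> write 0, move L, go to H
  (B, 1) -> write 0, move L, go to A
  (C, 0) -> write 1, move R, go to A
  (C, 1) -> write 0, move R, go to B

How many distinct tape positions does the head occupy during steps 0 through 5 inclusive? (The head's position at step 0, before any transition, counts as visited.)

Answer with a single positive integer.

Step 1: in state A at pos -1, read 0 -> (A,0)->write 1,move R,goto C. Now: state=C, head=0, tape[-2..3]=010110 (head:   ^)
Step 2: in state C at pos 0, read 0 -> (C,0)->write 1,move R,goto A. Now: state=A, head=1, tape[-2..3]=011110 (head:    ^)
Step 3: in state A at pos 1, read 1 -> (A,1)->write 1,move R,goto B. Now: state=B, head=2, tape[-2..3]=011110 (head:     ^)
Step 4: in state B at pos 2, read 1 -> (B,1)->write 0,move L,goto A. Now: state=A, head=1, tape[-2..3]=011100 (head:    ^)
Step 5: in state A at pos 1, read 1 -> (A,1)->write 1,move R,goto B. Now: state=B, head=2, tape[-2..3]=011100 (head:     ^)
Head positions at steps 0..5: starting at -1, distinct positions visited = {-1, 0, 1, 2} -> 4 position(s)

Answer: 4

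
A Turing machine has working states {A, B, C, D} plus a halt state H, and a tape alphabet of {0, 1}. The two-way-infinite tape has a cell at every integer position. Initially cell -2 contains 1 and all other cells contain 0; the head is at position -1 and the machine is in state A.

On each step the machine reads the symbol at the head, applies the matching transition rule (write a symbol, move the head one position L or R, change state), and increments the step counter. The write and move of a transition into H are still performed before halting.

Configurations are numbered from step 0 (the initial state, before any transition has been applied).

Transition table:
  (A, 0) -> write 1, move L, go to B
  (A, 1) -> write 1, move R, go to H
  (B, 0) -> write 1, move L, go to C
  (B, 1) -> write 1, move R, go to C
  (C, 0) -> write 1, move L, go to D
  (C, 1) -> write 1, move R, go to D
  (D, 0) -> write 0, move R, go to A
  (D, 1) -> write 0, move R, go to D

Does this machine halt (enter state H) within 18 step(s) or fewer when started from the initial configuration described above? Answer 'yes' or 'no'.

Step 1: in state A at pos -1, read 0 -> (A,0)->write 1,move L,goto B. Now: state=B, head=-2, tape[-3..0]=0110 (head:  ^)
Step 2: in state B at pos -2, read 1 -> (B,1)->write 1,move R,goto C. Now: state=C, head=-1, tape[-3..0]=0110 (head:   ^)
Step 3: in state C at pos -1, read 1 -> (C,1)->write 1,move R,goto D. Now: state=D, head=0, tape[-3..1]=01100 (head:    ^)
Step 4: in state D at pos 0, read 0 -> (D,0)->write 0,move R,goto A. Now: state=A, head=1, tape[-3..2]=011000 (head:     ^)
Step 5: in state A at pos 1, read 0 -> (A,0)->write 1,move L,goto B. Now: state=B, head=0, tape[-3..2]=011010 (head:    ^)
Step 6: in state B at pos 0, read 0 -> (B,0)->write 1,move L,goto C. Now: state=C, head=-1, tape[-3..2]=011110 (head:   ^)
Step 7: in state C at pos -1, read 1 -> (C,1)->write 1,move R,goto D. Now: state=D, head=0, tape[-3..2]=011110 (head:    ^)
Step 8: in state D at pos 0, read 1 -> (D,1)->write 0,move R,goto D. Now: state=D, head=1, tape[-3..2]=011010 (head:     ^)
Step 9: in state D at pos 1, read 1 -> (D,1)->write 0,move R,goto D. Now: state=D, head=2, tape[-3..3]=0110000 (head:      ^)
Step 10: in state D at pos 2, read 0 -> (D,0)->write 0,move R,goto A. Now: state=A, head=3, tape[-3..4]=01100000 (head:       ^)
Step 11: in state A at pos 3, read 0 -> (A,0)->write 1,move L,goto B. Now: state=B, head=2, tape[-3..4]=01100010 (head:      ^)
Step 12: in state B at pos 2, read 0 -> (B,0)->write 1,move L,goto C. Now: state=C, head=1, tape[-3..4]=01100110 (head:     ^)
Step 13: in state C at pos 1, read 0 -> (C,0)->write 1,move L,goto D. Now: state=D, head=0, tape[-3..4]=01101110 (head:    ^)
Step 14: in state D at pos 0, read 0 -> (D,0)->write 0,move R,goto A. Now: state=A, head=1, tape[-3..4]=01101110 (head:     ^)
Step 15: in state A at pos 1, read 1 -> (A,1)->write 1,move R,goto H. Now: state=H, head=2, tape[-3..4]=01101110 (head:      ^)
State H reached at step 15; 15 <= 18 -> yes

Answer: yes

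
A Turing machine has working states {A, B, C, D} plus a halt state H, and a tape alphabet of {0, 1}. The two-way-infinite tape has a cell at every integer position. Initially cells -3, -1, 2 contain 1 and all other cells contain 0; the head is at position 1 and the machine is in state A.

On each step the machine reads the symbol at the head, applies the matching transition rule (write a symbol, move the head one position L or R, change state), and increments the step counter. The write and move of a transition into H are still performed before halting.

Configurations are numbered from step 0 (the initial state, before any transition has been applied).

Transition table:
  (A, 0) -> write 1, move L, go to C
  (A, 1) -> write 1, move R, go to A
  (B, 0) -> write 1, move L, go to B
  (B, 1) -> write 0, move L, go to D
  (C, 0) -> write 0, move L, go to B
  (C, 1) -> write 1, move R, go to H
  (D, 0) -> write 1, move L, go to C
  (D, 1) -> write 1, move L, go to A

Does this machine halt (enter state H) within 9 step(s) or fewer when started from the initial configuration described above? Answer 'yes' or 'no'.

Step 1: in state A at pos 1, read 0 -> (A,0)->write 1,move L,goto C. Now: state=C, head=0, tape[-4..3]=01010110 (head:     ^)
Step 2: in state C at pos 0, read 0 -> (C,0)->write 0,move L,goto B. Now: state=B, head=-1, tape[-4..3]=01010110 (head:    ^)
Step 3: in state B at pos -1, read 1 -> (B,1)->write 0,move L,goto D. Now: state=D, head=-2, tape[-4..3]=01000110 (head:   ^)
Step 4: in state D at pos -2, read 0 -> (D,0)->write 1,move L,goto C. Now: state=C, head=-3, tape[-4..3]=01100110 (head:  ^)
Step 5: in state C at pos -3, read 1 -> (C,1)->write 1,move R,goto H. Now: state=H, head=-2, tape[-4..3]=01100110 (head:   ^)
State H reached at step 5; 5 <= 9 -> yes

Answer: yes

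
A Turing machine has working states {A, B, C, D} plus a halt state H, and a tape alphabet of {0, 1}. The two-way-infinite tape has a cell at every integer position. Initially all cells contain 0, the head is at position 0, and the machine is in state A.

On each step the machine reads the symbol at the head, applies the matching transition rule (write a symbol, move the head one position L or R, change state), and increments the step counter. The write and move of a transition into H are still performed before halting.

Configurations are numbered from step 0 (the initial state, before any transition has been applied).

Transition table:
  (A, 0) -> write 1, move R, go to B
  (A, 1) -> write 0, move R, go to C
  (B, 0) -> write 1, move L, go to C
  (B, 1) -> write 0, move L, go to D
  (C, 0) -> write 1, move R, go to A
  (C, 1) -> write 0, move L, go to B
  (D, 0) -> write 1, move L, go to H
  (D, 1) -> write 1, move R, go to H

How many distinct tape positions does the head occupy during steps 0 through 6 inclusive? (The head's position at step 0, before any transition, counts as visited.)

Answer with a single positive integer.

Answer: 4

Derivation:
Step 1: in state A at pos 0, read 0 -> (A,0)->write 1,move R,goto B. Now: state=B, head=1, tape[-1..2]=0100 (head:   ^)
Step 2: in state B at pos 1, read 0 -> (B,0)->write 1,move L,goto C. Now: state=C, head=0, tape[-1..2]=0110 (head:  ^)
Step 3: in state C at pos 0, read 1 -> (C,1)->write 0,move L,goto B. Now: state=B, head=-1, tape[-2..2]=00010 (head:  ^)
Step 4: in state B at pos -1, read 0 -> (B,0)->write 1,move L,goto C. Now: state=C, head=-2, tape[-3..2]=001010 (head:  ^)
Step 5: in state C at pos -2, read 0 -> (C,0)->write 1,move R,goto A. Now: state=A, head=-1, tape[-3..2]=011010 (head:   ^)
Step 6: in state A at pos -1, read 1 -> (A,1)->write 0,move R,goto C. Now: state=C, head=0, tape[-3..2]=010010 (head:    ^)
Head positions at steps 0..6: starting at 0, distinct positions visited = {-2, -1, 0, 1} -> 4 position(s)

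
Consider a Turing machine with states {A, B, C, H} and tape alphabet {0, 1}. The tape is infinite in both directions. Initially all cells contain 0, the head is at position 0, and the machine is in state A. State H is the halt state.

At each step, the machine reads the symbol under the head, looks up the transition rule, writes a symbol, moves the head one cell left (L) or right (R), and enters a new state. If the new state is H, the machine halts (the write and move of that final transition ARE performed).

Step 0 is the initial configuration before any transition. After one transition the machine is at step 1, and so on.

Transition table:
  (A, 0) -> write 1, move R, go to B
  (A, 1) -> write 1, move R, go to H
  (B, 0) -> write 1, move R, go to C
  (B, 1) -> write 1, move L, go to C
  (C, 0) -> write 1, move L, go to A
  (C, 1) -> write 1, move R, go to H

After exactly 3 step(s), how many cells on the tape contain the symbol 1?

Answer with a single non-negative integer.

Answer: 3

Derivation:
Step 1: in state A at pos 0, read 0 -> (A,0)->write 1,move R,goto B. Now: state=B, head=1, tape[-1..2]=0100 (head:   ^)
Step 2: in state B at pos 1, read 0 -> (B,0)->write 1,move R,goto C. Now: state=C, head=2, tape[-1..3]=01100 (head:    ^)
Step 3: in state C at pos 2, read 0 -> (C,0)->write 1,move L,goto A. Now: state=A, head=1, tape[-1..3]=01110 (head:   ^)
Cells containing 1 after step 3: {0, 1, 2} -> 3 cell(s)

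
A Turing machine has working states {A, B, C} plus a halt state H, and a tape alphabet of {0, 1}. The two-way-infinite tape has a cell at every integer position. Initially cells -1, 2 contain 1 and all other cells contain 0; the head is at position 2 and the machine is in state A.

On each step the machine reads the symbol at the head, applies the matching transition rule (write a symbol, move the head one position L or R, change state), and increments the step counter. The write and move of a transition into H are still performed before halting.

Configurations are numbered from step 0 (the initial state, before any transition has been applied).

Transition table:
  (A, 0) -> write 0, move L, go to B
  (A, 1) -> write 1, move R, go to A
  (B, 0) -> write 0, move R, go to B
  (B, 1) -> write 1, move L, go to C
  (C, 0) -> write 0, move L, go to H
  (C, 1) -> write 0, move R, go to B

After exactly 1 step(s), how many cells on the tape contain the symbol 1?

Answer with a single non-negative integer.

Step 1: in state A at pos 2, read 1 -> (A,1)->write 1,move R,goto A. Now: state=A, head=3, tape[-2..4]=0100100 (head:      ^)
Cells containing 1 after step 1: {-1, 2} -> 2 cell(s)

Answer: 2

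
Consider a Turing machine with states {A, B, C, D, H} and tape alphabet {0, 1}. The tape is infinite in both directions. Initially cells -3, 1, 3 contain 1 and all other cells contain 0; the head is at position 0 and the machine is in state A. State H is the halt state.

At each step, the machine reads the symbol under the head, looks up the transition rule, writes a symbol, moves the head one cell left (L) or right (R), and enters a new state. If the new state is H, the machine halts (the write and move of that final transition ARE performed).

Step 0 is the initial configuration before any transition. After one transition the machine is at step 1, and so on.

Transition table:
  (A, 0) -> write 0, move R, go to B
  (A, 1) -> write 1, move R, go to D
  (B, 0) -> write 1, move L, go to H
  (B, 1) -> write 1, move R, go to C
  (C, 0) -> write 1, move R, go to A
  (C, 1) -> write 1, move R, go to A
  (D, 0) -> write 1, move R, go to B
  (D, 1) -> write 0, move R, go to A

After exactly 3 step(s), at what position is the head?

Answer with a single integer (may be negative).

Step 1: in state A at pos 0, read 0 -> (A,0)->write 0,move R,goto B. Now: state=B, head=1, tape[-4..4]=010001010 (head:      ^)
Step 2: in state B at pos 1, read 1 -> (B,1)->write 1,move R,goto C. Now: state=C, head=2, tape[-4..4]=010001010 (head:       ^)
Step 3: in state C at pos 2, read 0 -> (C,0)->write 1,move R,goto A. Now: state=A, head=3, tape[-4..4]=010001110 (head:        ^)

Answer: 3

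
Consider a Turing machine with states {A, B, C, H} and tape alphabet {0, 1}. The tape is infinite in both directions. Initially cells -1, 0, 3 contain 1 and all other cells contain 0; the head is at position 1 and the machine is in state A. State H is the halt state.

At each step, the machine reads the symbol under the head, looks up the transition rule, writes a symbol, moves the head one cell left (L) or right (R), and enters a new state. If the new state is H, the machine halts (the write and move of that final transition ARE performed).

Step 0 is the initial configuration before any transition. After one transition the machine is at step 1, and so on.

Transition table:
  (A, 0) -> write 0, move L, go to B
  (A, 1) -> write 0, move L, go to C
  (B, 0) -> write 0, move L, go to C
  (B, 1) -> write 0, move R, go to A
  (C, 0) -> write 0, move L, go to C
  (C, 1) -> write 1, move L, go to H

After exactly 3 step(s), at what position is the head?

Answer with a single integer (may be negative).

Step 1: in state A at pos 1, read 0 -> (A,0)->write 0,move L,goto B. Now: state=B, head=0, tape[-2..4]=0110010 (head:   ^)
Step 2: in state B at pos 0, read 1 -> (B,1)->write 0,move R,goto A. Now: state=A, head=1, tape[-2..4]=0100010 (head:    ^)
Step 3: in state A at pos 1, read 0 -> (A,0)->write 0,move L,goto B. Now: state=B, head=0, tape[-2..4]=0100010 (head:   ^)

Answer: 0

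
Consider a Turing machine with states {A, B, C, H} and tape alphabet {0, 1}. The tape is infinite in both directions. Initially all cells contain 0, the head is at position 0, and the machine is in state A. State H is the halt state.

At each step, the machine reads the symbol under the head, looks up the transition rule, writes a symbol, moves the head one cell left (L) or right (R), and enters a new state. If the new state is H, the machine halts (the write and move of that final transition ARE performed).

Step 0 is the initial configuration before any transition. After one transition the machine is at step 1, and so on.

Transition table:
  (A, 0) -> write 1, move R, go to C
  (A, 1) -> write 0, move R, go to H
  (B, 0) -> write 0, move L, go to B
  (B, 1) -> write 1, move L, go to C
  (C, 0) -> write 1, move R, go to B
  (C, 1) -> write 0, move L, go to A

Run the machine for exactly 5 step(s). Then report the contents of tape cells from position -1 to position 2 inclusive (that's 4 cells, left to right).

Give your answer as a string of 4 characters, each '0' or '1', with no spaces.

Step 1: in state A at pos 0, read 0 -> (A,0)->write 1,move R,goto C. Now: state=C, head=1, tape[-1..2]=0100 (head:   ^)
Step 2: in state C at pos 1, read 0 -> (C,0)->write 1,move R,goto B. Now: state=B, head=2, tape[-1..3]=01100 (head:    ^)
Step 3: in state B at pos 2, read 0 -> (B,0)->write 0,move L,goto B. Now: state=B, head=1, tape[-1..3]=01100 (head:   ^)
Step 4: in state B at pos 1, read 1 -> (B,1)->write 1,move L,goto C. Now: state=C, head=0, tape[-1..3]=01100 (head:  ^)
Step 5: in state C at pos 0, read 1 -> (C,1)->write 0,move L,goto A. Now: state=A, head=-1, tape[-2..3]=000100 (head:  ^)

Answer: 0010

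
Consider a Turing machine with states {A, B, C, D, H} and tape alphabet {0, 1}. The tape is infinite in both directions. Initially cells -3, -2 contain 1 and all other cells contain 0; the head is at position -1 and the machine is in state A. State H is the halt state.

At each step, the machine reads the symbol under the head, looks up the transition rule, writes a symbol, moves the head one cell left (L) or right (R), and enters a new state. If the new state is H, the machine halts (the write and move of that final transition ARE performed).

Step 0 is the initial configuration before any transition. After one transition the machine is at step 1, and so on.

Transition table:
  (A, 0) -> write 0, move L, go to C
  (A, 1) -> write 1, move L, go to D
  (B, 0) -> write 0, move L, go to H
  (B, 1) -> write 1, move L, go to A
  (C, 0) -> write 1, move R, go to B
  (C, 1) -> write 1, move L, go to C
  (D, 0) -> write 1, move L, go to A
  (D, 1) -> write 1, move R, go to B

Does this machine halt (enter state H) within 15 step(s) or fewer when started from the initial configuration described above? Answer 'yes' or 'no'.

Step 1: in state A at pos -1, read 0 -> (A,0)->write 0,move L,goto C. Now: state=C, head=-2, tape[-4..0]=01100 (head:   ^)
Step 2: in state C at pos -2, read 1 -> (C,1)->write 1,move L,goto C. Now: state=C, head=-3, tape[-4..0]=01100 (head:  ^)
Step 3: in state C at pos -3, read 1 -> (C,1)->write 1,move L,goto C. Now: state=C, head=-4, tape[-5..0]=001100 (head:  ^)
Step 4: in state C at pos -4, read 0 -> (C,0)->write 1,move R,goto B. Now: state=B, head=-3, tape[-5..0]=011100 (head:   ^)
Step 5: in state B at pos -3, read 1 -> (B,1)->write 1,move L,goto A. Now: state=A, head=-4, tape[-5..0]=011100 (head:  ^)
Step 6: in state A at pos -4, read 1 -> (A,1)->write 1,move L,goto D. Now: state=D, head=-5, tape[-6..0]=0011100 (head:  ^)
Step 7: in state D at pos -5, read 0 -> (D,0)->write 1,move L,goto A. Now: state=A, head=-6, tape[-7..0]=00111100 (head:  ^)
Step 8: in state A at pos -6, read 0 -> (A,0)->write 0,move L,goto C. Now: state=C, head=-7, tape[-8..0]=000111100 (head:  ^)
Step 9: in state C at pos -7, read 0 -> (C,0)->write 1,move R,goto B. Now: state=B, head=-6, tape[-8..0]=010111100 (head:   ^)
Step 10: in state B at pos -6, read 0 -> (B,0)->write 0,move L,goto H. Now: state=H, head=-7, tape[-8..0]=010111100 (head:  ^)
State H reached at step 10; 10 <= 15 -> yes

Answer: yes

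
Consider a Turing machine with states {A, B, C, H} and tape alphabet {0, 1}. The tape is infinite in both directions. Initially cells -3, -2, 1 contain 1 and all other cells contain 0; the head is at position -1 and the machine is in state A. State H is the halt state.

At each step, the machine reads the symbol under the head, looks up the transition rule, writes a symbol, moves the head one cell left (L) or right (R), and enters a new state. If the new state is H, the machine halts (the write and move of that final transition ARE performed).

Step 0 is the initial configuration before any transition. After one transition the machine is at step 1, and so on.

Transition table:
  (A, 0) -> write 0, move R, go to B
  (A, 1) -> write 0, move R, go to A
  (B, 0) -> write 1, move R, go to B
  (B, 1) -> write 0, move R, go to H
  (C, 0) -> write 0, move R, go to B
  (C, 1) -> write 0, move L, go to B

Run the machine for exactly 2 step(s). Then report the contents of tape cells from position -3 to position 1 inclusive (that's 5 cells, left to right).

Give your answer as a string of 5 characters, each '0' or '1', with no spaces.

Answer: 11011

Derivation:
Step 1: in state A at pos -1, read 0 -> (A,0)->write 0,move R,goto B. Now: state=B, head=0, tape[-4..2]=0110010 (head:     ^)
Step 2: in state B at pos 0, read 0 -> (B,0)->write 1,move R,goto B. Now: state=B, head=1, tape[-4..2]=0110110 (head:      ^)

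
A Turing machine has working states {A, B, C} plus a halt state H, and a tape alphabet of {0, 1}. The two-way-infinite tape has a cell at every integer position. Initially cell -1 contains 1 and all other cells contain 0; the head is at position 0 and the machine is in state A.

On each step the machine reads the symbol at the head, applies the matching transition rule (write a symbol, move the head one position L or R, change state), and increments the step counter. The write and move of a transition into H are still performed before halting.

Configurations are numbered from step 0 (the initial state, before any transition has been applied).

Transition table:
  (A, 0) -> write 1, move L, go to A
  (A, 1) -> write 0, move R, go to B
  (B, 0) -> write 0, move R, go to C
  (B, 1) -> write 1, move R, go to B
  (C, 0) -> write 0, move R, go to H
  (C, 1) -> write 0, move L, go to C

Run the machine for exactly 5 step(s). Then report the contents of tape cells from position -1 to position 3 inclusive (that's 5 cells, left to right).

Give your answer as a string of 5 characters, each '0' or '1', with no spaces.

Answer: 01000

Derivation:
Step 1: in state A at pos 0, read 0 -> (A,0)->write 1,move L,goto A. Now: state=A, head=-1, tape[-2..1]=0110 (head:  ^)
Step 2: in state A at pos -1, read 1 -> (A,1)->write 0,move R,goto B. Now: state=B, head=0, tape[-2..1]=0010 (head:   ^)
Step 3: in state B at pos 0, read 1 -> (B,1)->write 1,move R,goto B. Now: state=B, head=1, tape[-2..2]=00100 (head:    ^)
Step 4: in state B at pos 1, read 0 -> (B,0)->write 0,move R,goto C. Now: state=C, head=2, tape[-2..3]=001000 (head:     ^)
Step 5: in state C at pos 2, read 0 -> (C,0)->write 0,move R,goto H. Now: state=H, head=3, tape[-2..4]=0010000 (head:      ^)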